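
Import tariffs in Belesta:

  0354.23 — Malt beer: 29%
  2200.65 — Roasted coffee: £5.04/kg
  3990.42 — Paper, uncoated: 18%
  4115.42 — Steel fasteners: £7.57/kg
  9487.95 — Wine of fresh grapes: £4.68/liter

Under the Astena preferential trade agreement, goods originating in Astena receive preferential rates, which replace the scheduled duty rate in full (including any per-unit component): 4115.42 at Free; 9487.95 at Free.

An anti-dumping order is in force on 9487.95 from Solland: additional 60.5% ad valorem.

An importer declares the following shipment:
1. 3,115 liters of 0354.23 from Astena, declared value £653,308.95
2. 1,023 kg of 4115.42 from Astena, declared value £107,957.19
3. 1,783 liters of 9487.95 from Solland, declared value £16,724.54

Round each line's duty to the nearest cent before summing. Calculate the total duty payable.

Line 1 (0354.23, Astena, 3,115 liters, £653,308.95):
Base rate for 0354.23 is 29%.
Origin Astena is the FTA partner but 0354.23 is not on the preference list; base rate stands.
Duty = £653,308.95 × 29% = £189,459.60.
Line 2 (4115.42, Astena, 1,023 kg, £107,957.19):
Base rate for 4115.42 is £7.57/kg.
Origin Astena qualifies under the Belesta–Astena agreement and 4115.42 is covered: preferential rate Free applies instead.
Duty = £107,957.19 × 0% = £0.00.
Line 3 (9487.95, Solland, 1,783 liters, £16,724.54):
Base rate for 9487.95 is £4.68/liter.
9487.95 has an FTA preferential rate, but origin Solland is not Astena; base rate stands.
Additional duty on 9487.95 from Solland: +60.5% ad valorem. Applied ad valorem rate = 60.5%.
Duty = £16,724.54 × 60.5% + 1,783 × £4.68 = £18,462.79.
Total = £189,459.60 + £0.00 + £18,462.79 = £207,922.39.

£207,922.39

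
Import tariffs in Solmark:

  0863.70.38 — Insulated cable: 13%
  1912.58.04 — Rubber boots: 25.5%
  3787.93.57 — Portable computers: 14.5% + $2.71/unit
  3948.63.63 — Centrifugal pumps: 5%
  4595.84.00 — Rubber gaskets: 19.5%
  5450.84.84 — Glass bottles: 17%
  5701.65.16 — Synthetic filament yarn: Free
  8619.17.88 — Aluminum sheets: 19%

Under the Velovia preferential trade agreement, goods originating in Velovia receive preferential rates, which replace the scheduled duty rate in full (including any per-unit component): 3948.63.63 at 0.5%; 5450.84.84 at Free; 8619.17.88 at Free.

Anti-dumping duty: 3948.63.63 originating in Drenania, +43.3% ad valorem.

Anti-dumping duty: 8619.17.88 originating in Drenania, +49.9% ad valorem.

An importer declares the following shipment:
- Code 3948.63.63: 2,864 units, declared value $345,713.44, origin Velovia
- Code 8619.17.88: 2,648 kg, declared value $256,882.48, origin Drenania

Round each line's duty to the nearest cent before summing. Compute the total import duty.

$178,720.60

Line 1 (3948.63.63, Velovia, 2,864 units, $345,713.44):
Base rate for 3948.63.63 is 5%.
Origin Velovia qualifies under the Solmark–Velovia agreement and 3948.63.63 is covered: preferential rate 0.5% applies instead.
The additional-duty order on 3948.63.63 targets Drenania, not Velovia; it does not apply.
Duty = $345,713.44 × 0.5% = $1,728.57.
Line 2 (8619.17.88, Drenania, 2,648 kg, $256,882.48):
Base rate for 8619.17.88 is 19%.
8619.17.88 has an FTA preferential rate, but origin Drenania is not Velovia; base rate stands.
Additional duty on 8619.17.88 from Drenania: +49.9%. Applied ad valorem rate: 19% + 49.9% = 68.9%.
Duty = $256,882.48 × 68.9% = $176,992.03.
Total = $1,728.57 + $176,992.03 = $178,720.60.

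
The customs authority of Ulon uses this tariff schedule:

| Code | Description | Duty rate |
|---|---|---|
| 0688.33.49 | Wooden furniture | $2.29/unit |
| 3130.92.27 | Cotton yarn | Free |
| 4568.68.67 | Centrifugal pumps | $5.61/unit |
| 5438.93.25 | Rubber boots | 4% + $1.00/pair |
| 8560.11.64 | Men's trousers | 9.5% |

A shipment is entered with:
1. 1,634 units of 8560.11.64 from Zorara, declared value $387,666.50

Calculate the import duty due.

Line 1 (8560.11.64, Zorara, 1,634 units, $387,666.50):
Base rate for 8560.11.64 is 9.5%.
Duty = $387,666.50 × 9.5% = $36,828.32.

$36,828.32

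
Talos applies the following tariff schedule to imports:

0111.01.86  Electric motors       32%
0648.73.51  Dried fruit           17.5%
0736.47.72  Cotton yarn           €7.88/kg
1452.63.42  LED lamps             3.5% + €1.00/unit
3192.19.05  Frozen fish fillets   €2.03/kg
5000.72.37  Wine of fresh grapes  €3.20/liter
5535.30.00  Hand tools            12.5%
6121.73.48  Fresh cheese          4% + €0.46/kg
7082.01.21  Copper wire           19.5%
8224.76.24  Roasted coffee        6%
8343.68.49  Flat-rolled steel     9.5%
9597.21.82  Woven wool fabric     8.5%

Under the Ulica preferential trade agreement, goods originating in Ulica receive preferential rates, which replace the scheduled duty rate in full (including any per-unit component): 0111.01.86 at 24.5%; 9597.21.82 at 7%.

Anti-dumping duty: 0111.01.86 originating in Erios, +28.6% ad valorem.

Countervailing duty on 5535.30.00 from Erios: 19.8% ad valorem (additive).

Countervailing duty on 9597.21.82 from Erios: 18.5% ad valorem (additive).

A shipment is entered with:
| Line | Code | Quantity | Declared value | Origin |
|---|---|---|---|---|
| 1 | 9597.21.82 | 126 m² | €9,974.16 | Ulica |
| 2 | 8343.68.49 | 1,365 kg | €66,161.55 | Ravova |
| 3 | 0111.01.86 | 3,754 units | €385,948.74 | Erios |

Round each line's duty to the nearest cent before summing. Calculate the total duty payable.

€240,868.48

Line 1 (9597.21.82, Ulica, 126 m², €9,974.16):
Base rate for 9597.21.82 is 8.5%.
Origin Ulica qualifies under the Talos–Ulica agreement and 9597.21.82 is covered: preferential rate 7% applies instead.
The additional-duty order on 9597.21.82 targets Erios, not Ulica; it does not apply.
Duty = €9,974.16 × 7% = €698.19.
Line 2 (8343.68.49, Ravova, 1,365 kg, €66,161.55):
Base rate for 8343.68.49 is 9.5%.
Duty = €66,161.55 × 9.5% = €6,285.35.
Line 3 (0111.01.86, Erios, 3,754 units, €385,948.74):
Base rate for 0111.01.86 is 32%.
0111.01.86 has an FTA preferential rate, but origin Erios is not Ulica; base rate stands.
Additional duty on 0111.01.86 from Erios: +28.6%. Applied ad valorem rate: 32% + 28.6% = 60.6%.
Duty = €385,948.74 × 60.6% = €233,884.94.
Total = €698.19 + €6,285.35 + €233,884.94 = €240,868.48.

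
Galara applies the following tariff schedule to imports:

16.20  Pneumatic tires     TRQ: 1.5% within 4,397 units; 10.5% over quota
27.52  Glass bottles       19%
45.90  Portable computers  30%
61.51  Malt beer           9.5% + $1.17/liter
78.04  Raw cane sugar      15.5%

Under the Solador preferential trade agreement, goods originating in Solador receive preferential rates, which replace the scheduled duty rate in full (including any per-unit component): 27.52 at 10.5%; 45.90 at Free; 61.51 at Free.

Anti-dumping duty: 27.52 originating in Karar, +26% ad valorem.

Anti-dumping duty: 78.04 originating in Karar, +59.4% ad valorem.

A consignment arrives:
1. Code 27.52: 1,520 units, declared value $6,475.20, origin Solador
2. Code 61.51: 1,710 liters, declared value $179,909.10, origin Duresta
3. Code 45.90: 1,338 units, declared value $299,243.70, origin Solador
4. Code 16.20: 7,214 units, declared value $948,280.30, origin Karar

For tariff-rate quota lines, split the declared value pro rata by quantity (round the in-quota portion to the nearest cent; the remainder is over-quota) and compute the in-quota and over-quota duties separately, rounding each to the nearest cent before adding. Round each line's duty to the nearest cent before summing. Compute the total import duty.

Line 1 (27.52, Solador, 1,520 units, $6,475.20):
Base rate for 27.52 is 19%.
Origin Solador qualifies under the Galara–Solador agreement and 27.52 is covered: preferential rate 10.5% applies instead.
The additional-duty order on 27.52 targets Karar, not Solador; it does not apply.
Duty = $6,475.20 × 10.5% = $679.90.
Line 2 (61.51, Duresta, 1,710 liters, $179,909.10):
Base rate for 61.51 is 9.5% + $1.17/liter.
61.51 has an FTA preferential rate, but origin Duresta is not Solador; base rate stands.
Duty = $179,909.10 × 9.5% + 1,710 × $1.17 = $19,092.06.
Line 3 (45.90, Solador, 1,338 units, $299,243.70):
Base rate for 45.90 is 30%.
Origin Solador qualifies under the Galara–Solador agreement and 45.90 is covered: preferential rate Free applies instead.
Duty = $299,243.70 × 0% = $0.00.
Line 4 (16.20, Karar, 7,214 units, $948,280.30):
Code 16.20 is under a tariff-rate quota (threshold 4,397 units). In-quota: 4,397 units at 1.5%; over-quota: 2,817 units at 10.5%.
Pro-rata value split: in-quota = $948,280.30 × 4,397/7,214 = $577,985.65; over-quota = $948,280.30 − $577,985.65 = $370,294.65.
In-quota duty = $577,985.65 × 1.5% = $8,669.78. Over-quota duty = $370,294.65 × 10.5% = $38,880.94.
Line duty = $8,669.78 + $38,880.94 = $47,550.72.
Total = $679.90 + $19,092.06 + $0.00 + $47,550.72 = $67,322.68.

$67,322.68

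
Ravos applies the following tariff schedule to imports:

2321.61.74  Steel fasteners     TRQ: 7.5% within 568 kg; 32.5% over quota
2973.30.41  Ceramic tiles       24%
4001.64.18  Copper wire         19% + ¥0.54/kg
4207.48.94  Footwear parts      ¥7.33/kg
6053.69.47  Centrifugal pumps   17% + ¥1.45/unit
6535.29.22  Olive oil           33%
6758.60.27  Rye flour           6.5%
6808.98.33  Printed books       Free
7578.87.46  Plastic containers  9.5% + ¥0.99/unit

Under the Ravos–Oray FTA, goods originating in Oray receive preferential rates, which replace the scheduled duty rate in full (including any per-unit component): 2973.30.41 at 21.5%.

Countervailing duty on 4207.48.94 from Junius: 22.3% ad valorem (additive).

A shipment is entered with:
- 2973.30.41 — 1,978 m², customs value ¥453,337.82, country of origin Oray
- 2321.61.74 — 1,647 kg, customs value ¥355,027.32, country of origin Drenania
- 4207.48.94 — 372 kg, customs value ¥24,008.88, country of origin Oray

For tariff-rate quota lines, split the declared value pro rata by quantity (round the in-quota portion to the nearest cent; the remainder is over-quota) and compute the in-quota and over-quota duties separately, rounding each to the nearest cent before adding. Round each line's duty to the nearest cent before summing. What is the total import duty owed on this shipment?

¥184,968.75

Line 1 (2973.30.41, Oray, 1,978 m², ¥453,337.82):
Base rate for 2973.30.41 is 24%.
Origin Oray qualifies under the Ravos–Oray agreement and 2973.30.41 is covered: preferential rate 21.5% applies instead.
Duty = ¥453,337.82 × 21.5% = ¥97,467.63.
Line 2 (2321.61.74, Drenania, 1,647 kg, ¥355,027.32):
Code 2321.61.74 is under a tariff-rate quota (threshold 568 kg). In-quota: 568 kg at 7.5%; over-quota: 1,079 kg at 32.5%.
Pro-rata value split: in-quota = ¥355,027.32 × 568/1,647 = ¥122,438.08; over-quota = ¥355,027.32 − ¥122,438.08 = ¥232,589.24.
In-quota duty = ¥122,438.08 × 7.5% = ¥9,182.86. Over-quota duty = ¥232,589.24 × 32.5% = ¥75,591.50.
Line duty = ¥9,182.86 + ¥75,591.50 = ¥84,774.36.
Line 3 (4207.48.94, Oray, 372 kg, ¥24,008.88):
Base rate for 4207.48.94 is ¥7.33/kg.
Origin Oray is the FTA partner but 4207.48.94 is not on the preference list; base rate stands.
The additional-duty order on 4207.48.94 targets Junius, not Oray; it does not apply.
Duty = 372 × ¥7.33 = ¥2,726.76.
Total = ¥97,467.63 + ¥84,774.36 + ¥2,726.76 = ¥184,968.75.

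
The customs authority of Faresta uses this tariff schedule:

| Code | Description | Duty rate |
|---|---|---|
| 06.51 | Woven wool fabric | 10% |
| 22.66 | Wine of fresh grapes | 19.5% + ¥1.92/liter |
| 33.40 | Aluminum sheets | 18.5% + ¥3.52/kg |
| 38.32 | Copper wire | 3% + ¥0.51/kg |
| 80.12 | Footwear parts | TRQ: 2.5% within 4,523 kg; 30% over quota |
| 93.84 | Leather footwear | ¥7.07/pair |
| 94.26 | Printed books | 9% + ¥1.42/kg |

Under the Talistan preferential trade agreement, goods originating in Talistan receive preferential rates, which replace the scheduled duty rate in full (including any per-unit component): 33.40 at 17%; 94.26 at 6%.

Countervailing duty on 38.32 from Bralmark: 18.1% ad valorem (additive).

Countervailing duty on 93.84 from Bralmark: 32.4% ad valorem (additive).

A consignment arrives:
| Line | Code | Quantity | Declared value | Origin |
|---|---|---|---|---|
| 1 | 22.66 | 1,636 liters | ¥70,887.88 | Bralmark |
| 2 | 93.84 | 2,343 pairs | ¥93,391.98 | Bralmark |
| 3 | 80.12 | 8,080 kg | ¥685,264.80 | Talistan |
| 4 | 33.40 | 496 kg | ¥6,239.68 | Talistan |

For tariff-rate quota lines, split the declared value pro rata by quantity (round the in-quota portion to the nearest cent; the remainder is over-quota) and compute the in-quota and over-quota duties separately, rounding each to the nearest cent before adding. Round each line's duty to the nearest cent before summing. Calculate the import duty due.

Line 1 (22.66, Bralmark, 1,636 liters, ¥70,887.88):
Base rate for 22.66 is 19.5% + ¥1.92/liter.
Duty = ¥70,887.88 × 19.5% + 1,636 × ¥1.92 = ¥16,964.26.
Line 2 (93.84, Bralmark, 2,343 pairs, ¥93,391.98):
Base rate for 93.84 is ¥7.07/pair.
Additional duty on 93.84 from Bralmark: +32.4% ad valorem. Applied ad valorem rate = 32.4%.
Duty = ¥93,391.98 × 32.4% + 2,343 × ¥7.07 = ¥46,824.01.
Line 3 (80.12, Talistan, 8,080 kg, ¥685,264.80):
Code 80.12 is under a tariff-rate quota (threshold 4,523 kg). In-quota: 4,523 kg at 2.5%; over-quota: 3,557 kg at 30%.
Pro-rata value split: in-quota = ¥685,264.80 × 4,523/8,080 = ¥383,595.63; over-quota = ¥685,264.80 − ¥383,595.63 = ¥301,669.17.
In-quota duty = ¥383,595.63 × 2.5% = ¥9,589.89. Over-quota duty = ¥301,669.17 × 30% = ¥90,500.75.
Line duty = ¥9,589.89 + ¥90,500.75 = ¥100,090.64.
Line 4 (33.40, Talistan, 496 kg, ¥6,239.68):
Base rate for 33.40 is 18.5% + ¥3.52/kg.
Origin Talistan qualifies under the Faresta–Talistan agreement and 33.40 is covered: preferential rate 17% applies instead.
Duty = ¥6,239.68 × 17% = ¥1,060.75.
Total = ¥16,964.26 + ¥46,824.01 + ¥100,090.64 + ¥1,060.75 = ¥164,939.66.

¥164,939.66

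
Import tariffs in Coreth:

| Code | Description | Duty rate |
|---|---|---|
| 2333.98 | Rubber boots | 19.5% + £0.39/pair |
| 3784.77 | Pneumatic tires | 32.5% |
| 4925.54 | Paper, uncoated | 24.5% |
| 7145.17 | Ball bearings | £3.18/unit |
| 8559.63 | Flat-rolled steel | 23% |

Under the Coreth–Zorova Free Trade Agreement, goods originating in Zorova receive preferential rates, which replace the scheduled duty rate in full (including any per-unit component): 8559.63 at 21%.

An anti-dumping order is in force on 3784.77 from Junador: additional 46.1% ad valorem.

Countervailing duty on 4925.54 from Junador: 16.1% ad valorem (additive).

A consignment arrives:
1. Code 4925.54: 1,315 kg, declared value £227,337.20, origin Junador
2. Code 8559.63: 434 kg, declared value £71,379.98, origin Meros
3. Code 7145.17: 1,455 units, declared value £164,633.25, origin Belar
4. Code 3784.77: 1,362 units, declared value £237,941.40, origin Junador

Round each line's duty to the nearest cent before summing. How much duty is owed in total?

Line 1 (4925.54, Junador, 1,315 kg, £227,337.20):
Base rate for 4925.54 is 24.5%.
Additional duty on 4925.54 from Junador: +16.1%. Applied ad valorem rate: 24.5% + 16.1% = 40.6%.
Duty = £227,337.20 × 40.6% = £92,298.90.
Line 2 (8559.63, Meros, 434 kg, £71,379.98):
Base rate for 8559.63 is 23%.
8559.63 has an FTA preferential rate, but origin Meros is not Zorova; base rate stands.
Duty = £71,379.98 × 23% = £16,417.40.
Line 3 (7145.17, Belar, 1,455 units, £164,633.25):
Base rate for 7145.17 is £3.18/unit.
Duty = 1,455 × £3.18 = £4,626.90.
Line 4 (3784.77, Junador, 1,362 units, £237,941.40):
Base rate for 3784.77 is 32.5%.
Additional duty on 3784.77 from Junador: +46.1%. Applied ad valorem rate: 32.5% + 46.1% = 78.6%.
Duty = £237,941.40 × 78.6% = £187,021.94.
Total = £92,298.90 + £16,417.40 + £4,626.90 + £187,021.94 = £300,365.14.

£300,365.14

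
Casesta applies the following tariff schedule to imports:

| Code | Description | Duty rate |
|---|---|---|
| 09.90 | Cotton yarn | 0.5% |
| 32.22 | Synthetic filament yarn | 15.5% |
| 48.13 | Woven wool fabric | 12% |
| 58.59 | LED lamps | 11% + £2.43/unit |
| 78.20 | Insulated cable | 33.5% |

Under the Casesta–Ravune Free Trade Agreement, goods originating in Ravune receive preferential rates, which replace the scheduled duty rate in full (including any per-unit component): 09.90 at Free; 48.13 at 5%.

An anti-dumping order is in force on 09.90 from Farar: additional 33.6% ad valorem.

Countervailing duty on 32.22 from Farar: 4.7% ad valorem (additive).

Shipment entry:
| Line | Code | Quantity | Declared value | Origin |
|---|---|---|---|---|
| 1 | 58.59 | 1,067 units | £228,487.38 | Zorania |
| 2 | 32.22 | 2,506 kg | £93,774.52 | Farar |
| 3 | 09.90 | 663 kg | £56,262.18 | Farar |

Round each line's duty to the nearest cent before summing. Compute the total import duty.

Line 1 (58.59, Zorania, 1,067 units, £228,487.38):
Base rate for 58.59 is 11% + £2.43/unit.
Duty = £228,487.38 × 11% + 1,067 × £2.43 = £27,726.42.
Line 2 (32.22, Farar, 2,506 kg, £93,774.52):
Base rate for 32.22 is 15.5%.
Additional duty on 32.22 from Farar: +4.7%. Applied ad valorem rate: 15.5% + 4.7% = 20.2%.
Duty = £93,774.52 × 20.2% = £18,942.45.
Line 3 (09.90, Farar, 663 kg, £56,262.18):
Base rate for 09.90 is 0.5%.
09.90 has an FTA preferential rate, but origin Farar is not Ravune; base rate stands.
Additional duty on 09.90 from Farar: +33.6%. Applied ad valorem rate: 0.5% + 33.6% = 34.1%.
Duty = £56,262.18 × 34.1% = £19,185.40.
Total = £27,726.42 + £18,942.45 + £19,185.40 = £65,854.27.

£65,854.27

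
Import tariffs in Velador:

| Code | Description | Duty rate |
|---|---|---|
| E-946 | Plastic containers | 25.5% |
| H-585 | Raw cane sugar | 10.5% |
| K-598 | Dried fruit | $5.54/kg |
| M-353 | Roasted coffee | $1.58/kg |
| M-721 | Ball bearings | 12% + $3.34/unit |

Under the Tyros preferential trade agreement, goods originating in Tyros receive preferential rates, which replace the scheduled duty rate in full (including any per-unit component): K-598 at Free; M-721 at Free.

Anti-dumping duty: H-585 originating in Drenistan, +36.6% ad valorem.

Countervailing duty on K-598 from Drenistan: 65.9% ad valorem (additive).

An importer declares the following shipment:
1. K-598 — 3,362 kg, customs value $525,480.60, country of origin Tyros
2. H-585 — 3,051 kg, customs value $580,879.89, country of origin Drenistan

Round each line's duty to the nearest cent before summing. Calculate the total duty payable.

Line 1 (K-598, Tyros, 3,362 kg, $525,480.60):
Base rate for K-598 is $5.54/kg.
Origin Tyros qualifies under the Velador–Tyros agreement and K-598 is covered: preferential rate Free applies instead.
The additional-duty order on K-598 targets Drenistan, not Tyros; it does not apply.
Duty = $525,480.60 × 0% = $0.00.
Line 2 (H-585, Drenistan, 3,051 kg, $580,879.89):
Base rate for H-585 is 10.5%.
Additional duty on H-585 from Drenistan: +36.6%. Applied ad valorem rate: 10.5% + 36.6% = 47.1%.
Duty = $580,879.89 × 47.1% = $273,594.43.
Total = $0.00 + $273,594.43 = $273,594.43.

$273,594.43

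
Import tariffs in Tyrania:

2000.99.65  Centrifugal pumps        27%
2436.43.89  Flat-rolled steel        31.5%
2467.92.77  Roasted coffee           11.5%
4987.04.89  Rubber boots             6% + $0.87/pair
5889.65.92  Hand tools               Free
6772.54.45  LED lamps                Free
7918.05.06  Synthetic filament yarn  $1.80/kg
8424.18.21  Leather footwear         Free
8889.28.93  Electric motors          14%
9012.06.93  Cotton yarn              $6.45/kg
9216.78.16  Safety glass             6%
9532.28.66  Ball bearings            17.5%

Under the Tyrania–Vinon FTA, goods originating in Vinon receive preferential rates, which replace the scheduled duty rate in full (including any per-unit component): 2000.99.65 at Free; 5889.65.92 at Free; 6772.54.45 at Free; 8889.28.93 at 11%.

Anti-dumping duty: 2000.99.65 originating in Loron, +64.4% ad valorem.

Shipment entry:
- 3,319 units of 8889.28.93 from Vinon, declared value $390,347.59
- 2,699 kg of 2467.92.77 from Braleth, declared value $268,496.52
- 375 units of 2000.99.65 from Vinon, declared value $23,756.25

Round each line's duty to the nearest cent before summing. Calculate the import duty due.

$73,815.33

Line 1 (8889.28.93, Vinon, 3,319 units, $390,347.59):
Base rate for 8889.28.93 is 14%.
Origin Vinon qualifies under the Tyrania–Vinon agreement and 8889.28.93 is covered: preferential rate 11% applies instead.
Duty = $390,347.59 × 11% = $42,938.23.
Line 2 (2467.92.77, Braleth, 2,699 kg, $268,496.52):
Base rate for 2467.92.77 is 11.5%.
Duty = $268,496.52 × 11.5% = $30,877.10.
Line 3 (2000.99.65, Vinon, 375 units, $23,756.25):
Base rate for 2000.99.65 is 27%.
Origin Vinon qualifies under the Tyrania–Vinon agreement and 2000.99.65 is covered: preferential rate Free applies instead.
The additional-duty order on 2000.99.65 targets Loron, not Vinon; it does not apply.
Duty = $23,756.25 × 0% = $0.00.
Total = $42,938.23 + $30,877.10 + $0.00 = $73,815.33.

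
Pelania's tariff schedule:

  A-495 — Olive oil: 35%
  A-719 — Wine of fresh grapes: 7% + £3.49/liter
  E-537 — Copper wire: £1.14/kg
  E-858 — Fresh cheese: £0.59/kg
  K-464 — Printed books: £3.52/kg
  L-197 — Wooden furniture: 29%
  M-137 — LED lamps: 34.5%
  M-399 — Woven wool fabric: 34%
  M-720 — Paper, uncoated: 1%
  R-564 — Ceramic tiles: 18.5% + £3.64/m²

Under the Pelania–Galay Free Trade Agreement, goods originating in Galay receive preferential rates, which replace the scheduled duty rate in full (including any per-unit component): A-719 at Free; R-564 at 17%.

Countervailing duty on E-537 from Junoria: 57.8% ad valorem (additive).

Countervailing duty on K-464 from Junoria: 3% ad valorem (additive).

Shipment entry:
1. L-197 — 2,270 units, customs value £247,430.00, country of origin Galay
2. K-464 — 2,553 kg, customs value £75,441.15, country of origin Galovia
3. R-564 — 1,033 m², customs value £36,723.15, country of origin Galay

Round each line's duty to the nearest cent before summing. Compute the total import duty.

Line 1 (L-197, Galay, 2,270 units, £247,430.00):
Base rate for L-197 is 29%.
Origin Galay is the FTA partner but L-197 is not on the preference list; base rate stands.
Duty = £247,430.00 × 29% = £71,754.70.
Line 2 (K-464, Galovia, 2,553 kg, £75,441.15):
Base rate for K-464 is £3.52/kg.
The additional-duty order on K-464 targets Junoria, not Galovia; it does not apply.
Duty = 2,553 × £3.52 = £8,986.56.
Line 3 (R-564, Galay, 1,033 m², £36,723.15):
Base rate for R-564 is 18.5% + £3.64/m².
Origin Galay qualifies under the Pelania–Galay agreement and R-564 is covered: preferential rate 17% applies instead.
Duty = £36,723.15 × 17% = £6,242.94.
Total = £71,754.70 + £8,986.56 + £6,242.94 = £86,984.20.

£86,984.20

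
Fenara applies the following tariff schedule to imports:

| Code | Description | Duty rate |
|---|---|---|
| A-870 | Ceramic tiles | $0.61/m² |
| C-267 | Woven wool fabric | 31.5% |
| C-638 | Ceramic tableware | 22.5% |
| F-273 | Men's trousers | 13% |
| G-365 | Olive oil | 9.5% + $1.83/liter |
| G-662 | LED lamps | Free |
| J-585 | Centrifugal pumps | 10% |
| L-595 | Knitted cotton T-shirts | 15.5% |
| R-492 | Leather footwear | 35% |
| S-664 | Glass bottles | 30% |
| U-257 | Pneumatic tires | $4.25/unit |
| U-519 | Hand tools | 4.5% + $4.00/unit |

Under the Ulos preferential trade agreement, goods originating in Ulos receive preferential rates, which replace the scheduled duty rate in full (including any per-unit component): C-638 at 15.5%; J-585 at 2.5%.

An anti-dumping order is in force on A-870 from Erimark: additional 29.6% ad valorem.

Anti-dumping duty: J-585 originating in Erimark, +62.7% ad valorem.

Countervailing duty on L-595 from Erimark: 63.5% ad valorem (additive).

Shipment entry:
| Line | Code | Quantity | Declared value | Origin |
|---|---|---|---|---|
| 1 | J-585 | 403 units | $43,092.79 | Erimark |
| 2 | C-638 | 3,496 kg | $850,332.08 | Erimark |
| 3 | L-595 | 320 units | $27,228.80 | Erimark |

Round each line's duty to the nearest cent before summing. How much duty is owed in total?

$244,163.93

Line 1 (J-585, Erimark, 403 units, $43,092.79):
Base rate for J-585 is 10%.
J-585 has an FTA preferential rate, but origin Erimark is not Ulos; base rate stands.
Additional duty on J-585 from Erimark: +62.7%. Applied ad valorem rate: 10% + 62.7% = 72.7%.
Duty = $43,092.79 × 72.7% = $31,328.46.
Line 2 (C-638, Erimark, 3,496 kg, $850,332.08):
Base rate for C-638 is 22.5%.
C-638 has an FTA preferential rate, but origin Erimark is not Ulos; base rate stands.
Duty = $850,332.08 × 22.5% = $191,324.72.
Line 3 (L-595, Erimark, 320 units, $27,228.80):
Base rate for L-595 is 15.5%.
Additional duty on L-595 from Erimark: +63.5%. Applied ad valorem rate: 15.5% + 63.5% = 79%.
Duty = $27,228.80 × 79% = $21,510.75.
Total = $31,328.46 + $191,324.72 + $21,510.75 = $244,163.93.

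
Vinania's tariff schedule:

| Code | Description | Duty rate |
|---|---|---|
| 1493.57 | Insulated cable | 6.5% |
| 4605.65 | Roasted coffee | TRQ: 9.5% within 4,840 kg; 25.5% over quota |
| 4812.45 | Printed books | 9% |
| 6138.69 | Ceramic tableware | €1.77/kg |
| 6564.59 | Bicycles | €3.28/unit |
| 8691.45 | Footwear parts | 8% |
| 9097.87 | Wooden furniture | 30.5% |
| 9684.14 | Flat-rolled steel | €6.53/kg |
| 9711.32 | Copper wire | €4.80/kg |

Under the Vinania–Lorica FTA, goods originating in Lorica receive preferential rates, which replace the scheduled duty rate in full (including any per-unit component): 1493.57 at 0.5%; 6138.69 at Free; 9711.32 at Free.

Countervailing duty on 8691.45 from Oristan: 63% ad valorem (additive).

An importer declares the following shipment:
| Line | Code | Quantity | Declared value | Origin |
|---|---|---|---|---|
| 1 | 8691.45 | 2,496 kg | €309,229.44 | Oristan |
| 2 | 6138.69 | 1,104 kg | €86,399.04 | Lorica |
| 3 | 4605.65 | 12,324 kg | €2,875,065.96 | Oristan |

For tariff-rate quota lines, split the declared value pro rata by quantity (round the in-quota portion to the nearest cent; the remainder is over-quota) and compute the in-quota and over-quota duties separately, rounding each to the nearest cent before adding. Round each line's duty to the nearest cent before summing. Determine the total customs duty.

Line 1 (8691.45, Oristan, 2,496 kg, €309,229.44):
Base rate for 8691.45 is 8%.
Additional duty on 8691.45 from Oristan: +63%. Applied ad valorem rate: 8% + 63% = 71%.
Duty = €309,229.44 × 71% = €219,552.90.
Line 2 (6138.69, Lorica, 1,104 kg, €86,399.04):
Base rate for 6138.69 is €1.77/kg.
Origin Lorica qualifies under the Vinania–Lorica agreement and 6138.69 is covered: preferential rate Free applies instead.
Duty = €86,399.04 × 0% = €0.00.
Line 3 (4605.65, Oristan, 12,324 kg, €2,875,065.96):
Code 4605.65 is under a tariff-rate quota (threshold 4,840 kg). In-quota: 4,840 kg at 9.5%; over-quota: 7,484 kg at 25.5%.
Pro-rata value split: in-quota = €2,875,065.96 × 4,840/12,324 = €1,129,123.60; over-quota = €2,875,065.96 − €1,129,123.60 = €1,745,942.36.
In-quota duty = €1,129,123.60 × 9.5% = €107,266.74. Over-quota duty = €1,745,942.36 × 25.5% = €445,215.30.
Line duty = €107,266.74 + €445,215.30 = €552,482.04.
Total = €219,552.90 + €0.00 + €552,482.04 = €772,034.94.

€772,034.94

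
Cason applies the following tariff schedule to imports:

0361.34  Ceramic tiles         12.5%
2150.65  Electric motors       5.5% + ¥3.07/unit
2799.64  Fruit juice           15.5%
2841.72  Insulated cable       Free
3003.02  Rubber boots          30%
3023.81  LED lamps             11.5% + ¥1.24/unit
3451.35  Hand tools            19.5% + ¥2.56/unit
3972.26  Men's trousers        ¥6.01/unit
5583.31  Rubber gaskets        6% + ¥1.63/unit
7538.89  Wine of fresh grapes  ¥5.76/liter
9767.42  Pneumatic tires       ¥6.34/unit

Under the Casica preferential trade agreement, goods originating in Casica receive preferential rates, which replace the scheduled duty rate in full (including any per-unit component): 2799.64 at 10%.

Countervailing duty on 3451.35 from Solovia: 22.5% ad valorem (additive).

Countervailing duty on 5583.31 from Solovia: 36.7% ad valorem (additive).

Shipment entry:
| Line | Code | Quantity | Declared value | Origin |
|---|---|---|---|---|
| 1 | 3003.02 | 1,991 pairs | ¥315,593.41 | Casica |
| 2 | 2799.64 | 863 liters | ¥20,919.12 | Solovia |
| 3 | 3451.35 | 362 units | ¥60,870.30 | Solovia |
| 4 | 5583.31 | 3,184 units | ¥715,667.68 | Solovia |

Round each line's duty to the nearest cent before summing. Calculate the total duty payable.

¥435,192.75

Line 1 (3003.02, Casica, 1,991 pairs, ¥315,593.41):
Base rate for 3003.02 is 30%.
Origin Casica is the FTA partner but 3003.02 is not on the preference list; base rate stands.
Duty = ¥315,593.41 × 30% = ¥94,678.02.
Line 2 (2799.64, Solovia, 863 liters, ¥20,919.12):
Base rate for 2799.64 is 15.5%.
2799.64 has an FTA preferential rate, but origin Solovia is not Casica; base rate stands.
Duty = ¥20,919.12 × 15.5% = ¥3,242.46.
Line 3 (3451.35, Solovia, 362 units, ¥60,870.30):
Base rate for 3451.35 is 19.5% + ¥2.56/unit.
Additional duty on 3451.35 from Solovia: +22.5%. Applied ad valorem rate: 19.5% + 22.5% = 42%.
Duty = ¥60,870.30 × 42% + 362 × ¥2.56 = ¥26,492.25.
Line 4 (5583.31, Solovia, 3,184 units, ¥715,667.68):
Base rate for 5583.31 is 6% + ¥1.63/unit.
Additional duty on 5583.31 from Solovia: +36.7%. Applied ad valorem rate: 6% + 36.7% = 42.7%.
Duty = ¥715,667.68 × 42.7% + 3,184 × ¥1.63 = ¥310,780.02.
Total = ¥94,678.02 + ¥3,242.46 + ¥26,492.25 + ¥310,780.02 = ¥435,192.75.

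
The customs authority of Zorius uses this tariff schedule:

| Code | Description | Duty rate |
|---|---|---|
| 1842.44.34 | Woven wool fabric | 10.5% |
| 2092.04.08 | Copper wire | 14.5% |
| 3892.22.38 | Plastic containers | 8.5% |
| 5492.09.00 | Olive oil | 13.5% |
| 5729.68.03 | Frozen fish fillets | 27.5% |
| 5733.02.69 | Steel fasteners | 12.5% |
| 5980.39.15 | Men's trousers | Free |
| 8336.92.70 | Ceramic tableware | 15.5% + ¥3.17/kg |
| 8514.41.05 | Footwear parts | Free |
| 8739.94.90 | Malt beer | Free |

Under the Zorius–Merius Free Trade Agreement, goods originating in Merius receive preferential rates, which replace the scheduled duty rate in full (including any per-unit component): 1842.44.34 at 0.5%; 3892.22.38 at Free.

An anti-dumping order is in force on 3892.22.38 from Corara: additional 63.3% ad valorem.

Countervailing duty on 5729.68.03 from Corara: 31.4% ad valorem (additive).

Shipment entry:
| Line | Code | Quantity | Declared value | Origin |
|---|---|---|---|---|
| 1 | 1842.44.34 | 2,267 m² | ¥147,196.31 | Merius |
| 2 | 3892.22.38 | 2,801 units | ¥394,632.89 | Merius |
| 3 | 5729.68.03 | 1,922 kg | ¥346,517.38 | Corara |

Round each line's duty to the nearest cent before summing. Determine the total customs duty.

¥204,834.72

Line 1 (1842.44.34, Merius, 2,267 m², ¥147,196.31):
Base rate for 1842.44.34 is 10.5%.
Origin Merius qualifies under the Zorius–Merius agreement and 1842.44.34 is covered: preferential rate 0.5% applies instead.
Duty = ¥147,196.31 × 0.5% = ¥735.98.
Line 2 (3892.22.38, Merius, 2,801 units, ¥394,632.89):
Base rate for 3892.22.38 is 8.5%.
Origin Merius qualifies under the Zorius–Merius agreement and 3892.22.38 is covered: preferential rate Free applies instead.
The additional-duty order on 3892.22.38 targets Corara, not Merius; it does not apply.
Duty = ¥394,632.89 × 0% = ¥0.00.
Line 3 (5729.68.03, Corara, 1,922 kg, ¥346,517.38):
Base rate for 5729.68.03 is 27.5%.
Additional duty on 5729.68.03 from Corara: +31.4%. Applied ad valorem rate: 27.5% + 31.4% = 58.9%.
Duty = ¥346,517.38 × 58.9% = ¥204,098.74.
Total = ¥735.98 + ¥0.00 + ¥204,098.74 = ¥204,834.72.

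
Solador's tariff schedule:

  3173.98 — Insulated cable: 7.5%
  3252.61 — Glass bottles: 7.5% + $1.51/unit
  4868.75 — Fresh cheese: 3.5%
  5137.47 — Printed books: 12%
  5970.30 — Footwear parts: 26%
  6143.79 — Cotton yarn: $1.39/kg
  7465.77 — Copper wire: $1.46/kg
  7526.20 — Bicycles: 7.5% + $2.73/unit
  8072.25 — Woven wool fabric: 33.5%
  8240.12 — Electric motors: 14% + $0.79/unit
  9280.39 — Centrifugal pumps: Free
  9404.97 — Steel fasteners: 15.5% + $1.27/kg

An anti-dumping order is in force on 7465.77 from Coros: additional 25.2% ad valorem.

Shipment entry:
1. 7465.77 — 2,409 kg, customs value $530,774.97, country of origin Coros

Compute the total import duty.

$137,272.43

Line 1 (7465.77, Coros, 2,409 kg, $530,774.97):
Base rate for 7465.77 is $1.46/kg.
Additional duty on 7465.77 from Coros: +25.2% ad valorem. Applied ad valorem rate = 25.2%.
Duty = $530,774.97 × 25.2% + 2,409 × $1.46 = $137,272.43.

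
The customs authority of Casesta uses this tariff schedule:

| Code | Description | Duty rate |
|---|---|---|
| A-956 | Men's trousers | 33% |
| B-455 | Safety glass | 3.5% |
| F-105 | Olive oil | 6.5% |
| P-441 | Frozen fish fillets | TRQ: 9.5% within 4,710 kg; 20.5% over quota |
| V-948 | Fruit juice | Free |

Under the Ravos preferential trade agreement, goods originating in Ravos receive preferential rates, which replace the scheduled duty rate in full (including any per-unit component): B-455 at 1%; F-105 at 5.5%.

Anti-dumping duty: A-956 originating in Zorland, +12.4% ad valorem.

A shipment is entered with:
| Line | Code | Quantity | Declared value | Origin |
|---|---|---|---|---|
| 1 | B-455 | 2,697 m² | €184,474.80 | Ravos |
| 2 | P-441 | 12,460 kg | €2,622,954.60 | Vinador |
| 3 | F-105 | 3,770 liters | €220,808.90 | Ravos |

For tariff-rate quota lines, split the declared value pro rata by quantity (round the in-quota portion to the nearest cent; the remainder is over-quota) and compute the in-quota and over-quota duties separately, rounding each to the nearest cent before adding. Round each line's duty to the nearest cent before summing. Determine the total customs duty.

Line 1 (B-455, Ravos, 2,697 m², €184,474.80):
Base rate for B-455 is 3.5%.
Origin Ravos qualifies under the Casesta–Ravos agreement and B-455 is covered: preferential rate 1% applies instead.
Duty = €184,474.80 × 1% = €1,844.75.
Line 2 (P-441, Vinador, 12,460 kg, €2,622,954.60):
Code P-441 is under a tariff-rate quota (threshold 4,710 kg). In-quota: 4,710 kg at 9.5%; over-quota: 7,750 kg at 20.5%.
Pro-rata value split: in-quota = €2,622,954.60 × 4,710/12,460 = €991,502.10; over-quota = €2,622,954.60 − €991,502.10 = €1,631,452.50.
In-quota duty = €991,502.10 × 9.5% = €94,192.70. Over-quota duty = €1,631,452.50 × 20.5% = €334,447.76.
Line duty = €94,192.70 + €334,447.76 = €428,640.46.
Line 3 (F-105, Ravos, 3,770 liters, €220,808.90):
Base rate for F-105 is 6.5%.
Origin Ravos qualifies under the Casesta–Ravos agreement and F-105 is covered: preferential rate 5.5% applies instead.
Duty = €220,808.90 × 5.5% = €12,144.49.
Total = €1,844.75 + €428,640.46 + €12,144.49 = €442,629.70.

€442,629.70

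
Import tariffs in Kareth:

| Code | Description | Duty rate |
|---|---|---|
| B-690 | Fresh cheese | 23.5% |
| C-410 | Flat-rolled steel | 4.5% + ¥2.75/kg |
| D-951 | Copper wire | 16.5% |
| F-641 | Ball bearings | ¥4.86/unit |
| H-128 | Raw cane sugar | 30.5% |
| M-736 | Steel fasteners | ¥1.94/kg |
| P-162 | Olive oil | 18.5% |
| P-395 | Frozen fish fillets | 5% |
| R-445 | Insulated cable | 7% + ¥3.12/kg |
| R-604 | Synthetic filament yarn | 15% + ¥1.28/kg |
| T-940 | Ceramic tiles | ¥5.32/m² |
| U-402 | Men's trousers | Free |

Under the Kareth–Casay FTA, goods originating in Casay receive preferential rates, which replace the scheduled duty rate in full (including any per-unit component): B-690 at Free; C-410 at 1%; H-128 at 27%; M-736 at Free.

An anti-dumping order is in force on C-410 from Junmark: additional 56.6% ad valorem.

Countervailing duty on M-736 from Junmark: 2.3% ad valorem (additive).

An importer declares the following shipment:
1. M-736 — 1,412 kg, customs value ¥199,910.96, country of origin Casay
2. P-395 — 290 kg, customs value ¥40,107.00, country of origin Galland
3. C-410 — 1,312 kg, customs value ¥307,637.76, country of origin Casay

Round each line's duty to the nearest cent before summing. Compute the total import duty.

Line 1 (M-736, Casay, 1,412 kg, ¥199,910.96):
Base rate for M-736 is ¥1.94/kg.
Origin Casay qualifies under the Kareth–Casay agreement and M-736 is covered: preferential rate Free applies instead.
The additional-duty order on M-736 targets Junmark, not Casay; it does not apply.
Duty = ¥199,910.96 × 0% = ¥0.00.
Line 2 (P-395, Galland, 290 kg, ¥40,107.00):
Base rate for P-395 is 5%.
Duty = ¥40,107.00 × 5% = ¥2,005.35.
Line 3 (C-410, Casay, 1,312 kg, ¥307,637.76):
Base rate for C-410 is 4.5% + ¥2.75/kg.
Origin Casay qualifies under the Kareth–Casay agreement and C-410 is covered: preferential rate 1% applies instead.
The additional-duty order on C-410 targets Junmark, not Casay; it does not apply.
Duty = ¥307,637.76 × 1% = ¥3,076.38.
Total = ¥0.00 + ¥2,005.35 + ¥3,076.38 = ¥5,081.73.

¥5,081.73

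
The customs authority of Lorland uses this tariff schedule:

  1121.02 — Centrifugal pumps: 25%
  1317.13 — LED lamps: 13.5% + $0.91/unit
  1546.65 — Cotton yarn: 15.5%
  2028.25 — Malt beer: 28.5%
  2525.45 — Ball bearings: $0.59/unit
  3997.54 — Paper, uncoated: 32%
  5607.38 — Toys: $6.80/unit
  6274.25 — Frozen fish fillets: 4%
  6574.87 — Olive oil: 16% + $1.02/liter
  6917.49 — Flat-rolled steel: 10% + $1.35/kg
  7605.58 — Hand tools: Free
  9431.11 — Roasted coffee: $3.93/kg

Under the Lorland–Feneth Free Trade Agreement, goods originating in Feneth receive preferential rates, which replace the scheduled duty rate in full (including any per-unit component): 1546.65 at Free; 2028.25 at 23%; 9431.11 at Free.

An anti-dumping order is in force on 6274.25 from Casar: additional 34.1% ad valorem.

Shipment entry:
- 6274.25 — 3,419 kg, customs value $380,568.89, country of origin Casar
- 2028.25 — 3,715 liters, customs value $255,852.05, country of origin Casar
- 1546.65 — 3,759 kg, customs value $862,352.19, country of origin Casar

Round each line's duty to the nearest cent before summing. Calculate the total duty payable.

Line 1 (6274.25, Casar, 3,419 kg, $380,568.89):
Base rate for 6274.25 is 4%.
Additional duty on 6274.25 from Casar: +34.1%. Applied ad valorem rate: 4% + 34.1% = 38.1%.
Duty = $380,568.89 × 38.1% = $144,996.75.
Line 2 (2028.25, Casar, 3,715 liters, $255,852.05):
Base rate for 2028.25 is 28.5%.
2028.25 has an FTA preferential rate, but origin Casar is not Feneth; base rate stands.
Duty = $255,852.05 × 28.5% = $72,917.83.
Line 3 (1546.65, Casar, 3,759 kg, $862,352.19):
Base rate for 1546.65 is 15.5%.
1546.65 has an FTA preferential rate, but origin Casar is not Feneth; base rate stands.
Duty = $862,352.19 × 15.5% = $133,664.59.
Total = $144,996.75 + $72,917.83 + $133,664.59 = $351,579.17.

$351,579.17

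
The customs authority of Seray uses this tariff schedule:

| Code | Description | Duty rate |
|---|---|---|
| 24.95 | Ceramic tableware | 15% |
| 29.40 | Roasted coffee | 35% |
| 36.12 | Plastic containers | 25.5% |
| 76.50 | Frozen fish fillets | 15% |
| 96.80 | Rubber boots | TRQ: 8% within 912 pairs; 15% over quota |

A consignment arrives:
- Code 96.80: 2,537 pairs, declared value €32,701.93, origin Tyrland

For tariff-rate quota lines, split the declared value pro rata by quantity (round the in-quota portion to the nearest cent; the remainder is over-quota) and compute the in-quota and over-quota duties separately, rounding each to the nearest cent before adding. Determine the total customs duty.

Line 1 (96.80, Tyrland, 2,537 pairs, €32,701.93):
Code 96.80 is under a tariff-rate quota (threshold 912 pairs). In-quota: 912 pairs at 8%; over-quota: 1,625 pairs at 15%.
Pro-rata value split: in-quota = €32,701.93 × 912/2,537 = €11,755.68; over-quota = €32,701.93 − €11,755.68 = €20,946.25.
In-quota duty = €11,755.68 × 8% = €940.45. Over-quota duty = €20,946.25 × 15% = €3,141.94.
Line duty = €940.45 + €3,141.94 = €4,082.39.

€4,082.39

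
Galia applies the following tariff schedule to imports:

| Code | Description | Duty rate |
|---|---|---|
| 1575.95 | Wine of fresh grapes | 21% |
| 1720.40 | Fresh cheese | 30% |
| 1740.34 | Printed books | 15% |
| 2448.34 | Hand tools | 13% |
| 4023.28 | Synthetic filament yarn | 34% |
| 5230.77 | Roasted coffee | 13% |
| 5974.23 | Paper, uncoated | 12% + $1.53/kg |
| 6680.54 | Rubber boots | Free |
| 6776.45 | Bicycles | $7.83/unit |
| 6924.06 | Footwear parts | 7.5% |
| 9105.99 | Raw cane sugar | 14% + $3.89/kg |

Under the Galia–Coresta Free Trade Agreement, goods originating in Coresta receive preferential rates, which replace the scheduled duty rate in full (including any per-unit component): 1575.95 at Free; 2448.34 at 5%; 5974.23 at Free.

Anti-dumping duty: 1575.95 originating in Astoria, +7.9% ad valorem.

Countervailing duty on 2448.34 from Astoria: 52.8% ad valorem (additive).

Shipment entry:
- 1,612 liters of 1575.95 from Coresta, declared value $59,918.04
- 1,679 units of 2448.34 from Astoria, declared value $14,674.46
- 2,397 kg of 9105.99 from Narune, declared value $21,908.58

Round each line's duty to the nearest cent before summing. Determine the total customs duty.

Line 1 (1575.95, Coresta, 1,612 liters, $59,918.04):
Base rate for 1575.95 is 21%.
Origin Coresta qualifies under the Galia–Coresta agreement and 1575.95 is covered: preferential rate Free applies instead.
The additional-duty order on 1575.95 targets Astoria, not Coresta; it does not apply.
Duty = $59,918.04 × 0% = $0.00.
Line 2 (2448.34, Astoria, 1,679 units, $14,674.46):
Base rate for 2448.34 is 13%.
2448.34 has an FTA preferential rate, but origin Astoria is not Coresta; base rate stands.
Additional duty on 2448.34 from Astoria: +52.8%. Applied ad valorem rate: 13% + 52.8% = 65.8%.
Duty = $14,674.46 × 65.8% = $9,655.79.
Line 3 (9105.99, Narune, 2,397 kg, $21,908.58):
Base rate for 9105.99 is 14% + $3.89/kg.
Duty = $21,908.58 × 14% + 2,397 × $3.89 = $12,391.53.
Total = $0.00 + $9,655.79 + $12,391.53 = $22,047.32.

$22,047.32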